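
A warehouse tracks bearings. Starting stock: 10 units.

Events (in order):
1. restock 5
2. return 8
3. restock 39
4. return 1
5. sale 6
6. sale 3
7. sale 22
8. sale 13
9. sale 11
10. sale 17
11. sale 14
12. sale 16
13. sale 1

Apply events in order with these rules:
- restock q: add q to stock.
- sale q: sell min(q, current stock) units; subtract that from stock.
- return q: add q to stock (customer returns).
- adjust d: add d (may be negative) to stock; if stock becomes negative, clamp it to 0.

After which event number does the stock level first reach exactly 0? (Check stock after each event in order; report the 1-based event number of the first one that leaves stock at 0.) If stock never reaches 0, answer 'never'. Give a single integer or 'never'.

Processing events:
Start: stock = 10
  Event 1 (restock 5): 10 + 5 = 15
  Event 2 (return 8): 15 + 8 = 23
  Event 3 (restock 39): 23 + 39 = 62
  Event 4 (return 1): 62 + 1 = 63
  Event 5 (sale 6): sell min(6,63)=6. stock: 63 - 6 = 57. total_sold = 6
  Event 6 (sale 3): sell min(3,57)=3. stock: 57 - 3 = 54. total_sold = 9
  Event 7 (sale 22): sell min(22,54)=22. stock: 54 - 22 = 32. total_sold = 31
  Event 8 (sale 13): sell min(13,32)=13. stock: 32 - 13 = 19. total_sold = 44
  Event 9 (sale 11): sell min(11,19)=11. stock: 19 - 11 = 8. total_sold = 55
  Event 10 (sale 17): sell min(17,8)=8. stock: 8 - 8 = 0. total_sold = 63
  Event 11 (sale 14): sell min(14,0)=0. stock: 0 - 0 = 0. total_sold = 63
  Event 12 (sale 16): sell min(16,0)=0. stock: 0 - 0 = 0. total_sold = 63
  Event 13 (sale 1): sell min(1,0)=0. stock: 0 - 0 = 0. total_sold = 63
Final: stock = 0, total_sold = 63

First zero at event 10.

Answer: 10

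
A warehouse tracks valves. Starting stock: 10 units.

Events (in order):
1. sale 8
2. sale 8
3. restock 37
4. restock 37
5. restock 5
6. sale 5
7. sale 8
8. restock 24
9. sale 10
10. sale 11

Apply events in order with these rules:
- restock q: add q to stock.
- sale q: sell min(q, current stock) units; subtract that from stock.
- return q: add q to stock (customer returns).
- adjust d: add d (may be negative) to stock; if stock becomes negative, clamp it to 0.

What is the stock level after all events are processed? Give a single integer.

Processing events:
Start: stock = 10
  Event 1 (sale 8): sell min(8,10)=8. stock: 10 - 8 = 2. total_sold = 8
  Event 2 (sale 8): sell min(8,2)=2. stock: 2 - 2 = 0. total_sold = 10
  Event 3 (restock 37): 0 + 37 = 37
  Event 4 (restock 37): 37 + 37 = 74
  Event 5 (restock 5): 74 + 5 = 79
  Event 6 (sale 5): sell min(5,79)=5. stock: 79 - 5 = 74. total_sold = 15
  Event 7 (sale 8): sell min(8,74)=8. stock: 74 - 8 = 66. total_sold = 23
  Event 8 (restock 24): 66 + 24 = 90
  Event 9 (sale 10): sell min(10,90)=10. stock: 90 - 10 = 80. total_sold = 33
  Event 10 (sale 11): sell min(11,80)=11. stock: 80 - 11 = 69. total_sold = 44
Final: stock = 69, total_sold = 44

Answer: 69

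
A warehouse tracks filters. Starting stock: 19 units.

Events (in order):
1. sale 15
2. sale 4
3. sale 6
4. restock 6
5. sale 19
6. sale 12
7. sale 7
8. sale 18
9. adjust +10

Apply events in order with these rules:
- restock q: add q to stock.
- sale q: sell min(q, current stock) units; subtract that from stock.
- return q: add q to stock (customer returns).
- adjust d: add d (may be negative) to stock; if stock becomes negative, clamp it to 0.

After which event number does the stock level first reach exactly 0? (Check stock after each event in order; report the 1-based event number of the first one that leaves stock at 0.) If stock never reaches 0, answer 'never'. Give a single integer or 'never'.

Processing events:
Start: stock = 19
  Event 1 (sale 15): sell min(15,19)=15. stock: 19 - 15 = 4. total_sold = 15
  Event 2 (sale 4): sell min(4,4)=4. stock: 4 - 4 = 0. total_sold = 19
  Event 3 (sale 6): sell min(6,0)=0. stock: 0 - 0 = 0. total_sold = 19
  Event 4 (restock 6): 0 + 6 = 6
  Event 5 (sale 19): sell min(19,6)=6. stock: 6 - 6 = 0. total_sold = 25
  Event 6 (sale 12): sell min(12,0)=0. stock: 0 - 0 = 0. total_sold = 25
  Event 7 (sale 7): sell min(7,0)=0. stock: 0 - 0 = 0. total_sold = 25
  Event 8 (sale 18): sell min(18,0)=0. stock: 0 - 0 = 0. total_sold = 25
  Event 9 (adjust +10): 0 + 10 = 10
Final: stock = 10, total_sold = 25

First zero at event 2.

Answer: 2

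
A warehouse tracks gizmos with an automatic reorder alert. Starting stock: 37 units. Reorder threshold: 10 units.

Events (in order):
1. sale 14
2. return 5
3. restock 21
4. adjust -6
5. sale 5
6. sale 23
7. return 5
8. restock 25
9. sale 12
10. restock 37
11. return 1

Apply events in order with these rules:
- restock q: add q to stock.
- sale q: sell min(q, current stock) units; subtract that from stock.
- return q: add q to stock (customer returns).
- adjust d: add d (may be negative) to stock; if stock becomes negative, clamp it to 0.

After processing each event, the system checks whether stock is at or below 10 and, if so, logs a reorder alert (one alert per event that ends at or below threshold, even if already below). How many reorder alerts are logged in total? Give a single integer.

Processing events:
Start: stock = 37
  Event 1 (sale 14): sell min(14,37)=14. stock: 37 - 14 = 23. total_sold = 14
  Event 2 (return 5): 23 + 5 = 28
  Event 3 (restock 21): 28 + 21 = 49
  Event 4 (adjust -6): 49 + -6 = 43
  Event 5 (sale 5): sell min(5,43)=5. stock: 43 - 5 = 38. total_sold = 19
  Event 6 (sale 23): sell min(23,38)=23. stock: 38 - 23 = 15. total_sold = 42
  Event 7 (return 5): 15 + 5 = 20
  Event 8 (restock 25): 20 + 25 = 45
  Event 9 (sale 12): sell min(12,45)=12. stock: 45 - 12 = 33. total_sold = 54
  Event 10 (restock 37): 33 + 37 = 70
  Event 11 (return 1): 70 + 1 = 71
Final: stock = 71, total_sold = 54

Checking against threshold 10:
  After event 1: stock=23 > 10
  After event 2: stock=28 > 10
  After event 3: stock=49 > 10
  After event 4: stock=43 > 10
  After event 5: stock=38 > 10
  After event 6: stock=15 > 10
  After event 7: stock=20 > 10
  After event 8: stock=45 > 10
  After event 9: stock=33 > 10
  After event 10: stock=70 > 10
  After event 11: stock=71 > 10
Alert events: []. Count = 0

Answer: 0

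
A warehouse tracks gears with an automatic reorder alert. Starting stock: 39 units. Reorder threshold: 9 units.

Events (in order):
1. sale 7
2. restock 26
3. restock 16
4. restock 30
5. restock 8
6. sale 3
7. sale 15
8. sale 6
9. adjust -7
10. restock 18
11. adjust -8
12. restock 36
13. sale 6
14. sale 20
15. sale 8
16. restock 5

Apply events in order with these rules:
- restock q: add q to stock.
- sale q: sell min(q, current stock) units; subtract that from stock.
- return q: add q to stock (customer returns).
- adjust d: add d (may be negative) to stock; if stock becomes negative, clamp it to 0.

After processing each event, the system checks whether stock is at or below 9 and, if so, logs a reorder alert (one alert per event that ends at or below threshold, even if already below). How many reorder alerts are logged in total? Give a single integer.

Processing events:
Start: stock = 39
  Event 1 (sale 7): sell min(7,39)=7. stock: 39 - 7 = 32. total_sold = 7
  Event 2 (restock 26): 32 + 26 = 58
  Event 3 (restock 16): 58 + 16 = 74
  Event 4 (restock 30): 74 + 30 = 104
  Event 5 (restock 8): 104 + 8 = 112
  Event 6 (sale 3): sell min(3,112)=3. stock: 112 - 3 = 109. total_sold = 10
  Event 7 (sale 15): sell min(15,109)=15. stock: 109 - 15 = 94. total_sold = 25
  Event 8 (sale 6): sell min(6,94)=6. stock: 94 - 6 = 88. total_sold = 31
  Event 9 (adjust -7): 88 + -7 = 81
  Event 10 (restock 18): 81 + 18 = 99
  Event 11 (adjust -8): 99 + -8 = 91
  Event 12 (restock 36): 91 + 36 = 127
  Event 13 (sale 6): sell min(6,127)=6. stock: 127 - 6 = 121. total_sold = 37
  Event 14 (sale 20): sell min(20,121)=20. stock: 121 - 20 = 101. total_sold = 57
  Event 15 (sale 8): sell min(8,101)=8. stock: 101 - 8 = 93. total_sold = 65
  Event 16 (restock 5): 93 + 5 = 98
Final: stock = 98, total_sold = 65

Checking against threshold 9:
  After event 1: stock=32 > 9
  After event 2: stock=58 > 9
  After event 3: stock=74 > 9
  After event 4: stock=104 > 9
  After event 5: stock=112 > 9
  After event 6: stock=109 > 9
  After event 7: stock=94 > 9
  After event 8: stock=88 > 9
  After event 9: stock=81 > 9
  After event 10: stock=99 > 9
  After event 11: stock=91 > 9
  After event 12: stock=127 > 9
  After event 13: stock=121 > 9
  After event 14: stock=101 > 9
  After event 15: stock=93 > 9
  After event 16: stock=98 > 9
Alert events: []. Count = 0

Answer: 0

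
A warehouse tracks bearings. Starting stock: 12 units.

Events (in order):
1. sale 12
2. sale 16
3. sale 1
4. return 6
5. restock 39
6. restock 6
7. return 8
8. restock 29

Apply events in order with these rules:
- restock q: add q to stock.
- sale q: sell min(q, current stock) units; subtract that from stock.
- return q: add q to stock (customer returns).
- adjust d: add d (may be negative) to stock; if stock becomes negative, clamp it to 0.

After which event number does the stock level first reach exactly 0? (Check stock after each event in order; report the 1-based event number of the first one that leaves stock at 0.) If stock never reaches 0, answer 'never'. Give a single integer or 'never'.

Answer: 1

Derivation:
Processing events:
Start: stock = 12
  Event 1 (sale 12): sell min(12,12)=12. stock: 12 - 12 = 0. total_sold = 12
  Event 2 (sale 16): sell min(16,0)=0. stock: 0 - 0 = 0. total_sold = 12
  Event 3 (sale 1): sell min(1,0)=0. stock: 0 - 0 = 0. total_sold = 12
  Event 4 (return 6): 0 + 6 = 6
  Event 5 (restock 39): 6 + 39 = 45
  Event 6 (restock 6): 45 + 6 = 51
  Event 7 (return 8): 51 + 8 = 59
  Event 8 (restock 29): 59 + 29 = 88
Final: stock = 88, total_sold = 12

First zero at event 1.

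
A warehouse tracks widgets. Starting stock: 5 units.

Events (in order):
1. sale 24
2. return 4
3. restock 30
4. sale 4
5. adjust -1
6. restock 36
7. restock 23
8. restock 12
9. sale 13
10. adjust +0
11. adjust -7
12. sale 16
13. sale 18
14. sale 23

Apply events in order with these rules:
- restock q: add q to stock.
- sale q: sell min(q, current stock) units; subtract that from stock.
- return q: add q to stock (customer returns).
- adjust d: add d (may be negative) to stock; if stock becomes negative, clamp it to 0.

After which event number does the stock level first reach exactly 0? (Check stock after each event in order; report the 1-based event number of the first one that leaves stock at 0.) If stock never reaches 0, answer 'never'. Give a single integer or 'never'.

Answer: 1

Derivation:
Processing events:
Start: stock = 5
  Event 1 (sale 24): sell min(24,5)=5. stock: 5 - 5 = 0. total_sold = 5
  Event 2 (return 4): 0 + 4 = 4
  Event 3 (restock 30): 4 + 30 = 34
  Event 4 (sale 4): sell min(4,34)=4. stock: 34 - 4 = 30. total_sold = 9
  Event 5 (adjust -1): 30 + -1 = 29
  Event 6 (restock 36): 29 + 36 = 65
  Event 7 (restock 23): 65 + 23 = 88
  Event 8 (restock 12): 88 + 12 = 100
  Event 9 (sale 13): sell min(13,100)=13. stock: 100 - 13 = 87. total_sold = 22
  Event 10 (adjust +0): 87 + 0 = 87
  Event 11 (adjust -7): 87 + -7 = 80
  Event 12 (sale 16): sell min(16,80)=16. stock: 80 - 16 = 64. total_sold = 38
  Event 13 (sale 18): sell min(18,64)=18. stock: 64 - 18 = 46. total_sold = 56
  Event 14 (sale 23): sell min(23,46)=23. stock: 46 - 23 = 23. total_sold = 79
Final: stock = 23, total_sold = 79

First zero at event 1.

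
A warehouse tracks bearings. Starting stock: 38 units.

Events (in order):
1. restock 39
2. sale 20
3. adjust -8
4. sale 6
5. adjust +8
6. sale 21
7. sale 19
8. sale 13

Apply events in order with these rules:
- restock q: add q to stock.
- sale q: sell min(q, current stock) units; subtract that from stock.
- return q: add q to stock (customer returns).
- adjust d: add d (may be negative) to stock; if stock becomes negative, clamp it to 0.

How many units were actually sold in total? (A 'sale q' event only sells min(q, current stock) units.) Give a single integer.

Processing events:
Start: stock = 38
  Event 1 (restock 39): 38 + 39 = 77
  Event 2 (sale 20): sell min(20,77)=20. stock: 77 - 20 = 57. total_sold = 20
  Event 3 (adjust -8): 57 + -8 = 49
  Event 4 (sale 6): sell min(6,49)=6. stock: 49 - 6 = 43. total_sold = 26
  Event 5 (adjust +8): 43 + 8 = 51
  Event 6 (sale 21): sell min(21,51)=21. stock: 51 - 21 = 30. total_sold = 47
  Event 7 (sale 19): sell min(19,30)=19. stock: 30 - 19 = 11. total_sold = 66
  Event 8 (sale 13): sell min(13,11)=11. stock: 11 - 11 = 0. total_sold = 77
Final: stock = 0, total_sold = 77

Answer: 77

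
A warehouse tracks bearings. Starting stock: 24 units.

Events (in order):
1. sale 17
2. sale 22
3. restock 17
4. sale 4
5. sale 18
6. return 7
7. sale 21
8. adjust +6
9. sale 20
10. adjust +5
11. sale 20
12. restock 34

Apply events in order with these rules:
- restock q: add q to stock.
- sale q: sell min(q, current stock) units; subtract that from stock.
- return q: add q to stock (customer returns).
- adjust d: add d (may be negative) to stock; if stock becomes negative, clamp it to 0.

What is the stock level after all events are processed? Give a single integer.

Answer: 34

Derivation:
Processing events:
Start: stock = 24
  Event 1 (sale 17): sell min(17,24)=17. stock: 24 - 17 = 7. total_sold = 17
  Event 2 (sale 22): sell min(22,7)=7. stock: 7 - 7 = 0. total_sold = 24
  Event 3 (restock 17): 0 + 17 = 17
  Event 4 (sale 4): sell min(4,17)=4. stock: 17 - 4 = 13. total_sold = 28
  Event 5 (sale 18): sell min(18,13)=13. stock: 13 - 13 = 0. total_sold = 41
  Event 6 (return 7): 0 + 7 = 7
  Event 7 (sale 21): sell min(21,7)=7. stock: 7 - 7 = 0. total_sold = 48
  Event 8 (adjust +6): 0 + 6 = 6
  Event 9 (sale 20): sell min(20,6)=6. stock: 6 - 6 = 0. total_sold = 54
  Event 10 (adjust +5): 0 + 5 = 5
  Event 11 (sale 20): sell min(20,5)=5. stock: 5 - 5 = 0. total_sold = 59
  Event 12 (restock 34): 0 + 34 = 34
Final: stock = 34, total_sold = 59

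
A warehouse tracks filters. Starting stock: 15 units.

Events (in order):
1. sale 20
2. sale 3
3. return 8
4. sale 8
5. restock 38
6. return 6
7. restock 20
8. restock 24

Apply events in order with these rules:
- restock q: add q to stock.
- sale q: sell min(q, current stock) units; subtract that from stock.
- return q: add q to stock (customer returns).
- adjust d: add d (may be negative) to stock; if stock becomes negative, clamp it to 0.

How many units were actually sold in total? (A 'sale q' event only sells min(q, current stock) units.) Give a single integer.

Answer: 23

Derivation:
Processing events:
Start: stock = 15
  Event 1 (sale 20): sell min(20,15)=15. stock: 15 - 15 = 0. total_sold = 15
  Event 2 (sale 3): sell min(3,0)=0. stock: 0 - 0 = 0. total_sold = 15
  Event 3 (return 8): 0 + 8 = 8
  Event 4 (sale 8): sell min(8,8)=8. stock: 8 - 8 = 0. total_sold = 23
  Event 5 (restock 38): 0 + 38 = 38
  Event 6 (return 6): 38 + 6 = 44
  Event 7 (restock 20): 44 + 20 = 64
  Event 8 (restock 24): 64 + 24 = 88
Final: stock = 88, total_sold = 23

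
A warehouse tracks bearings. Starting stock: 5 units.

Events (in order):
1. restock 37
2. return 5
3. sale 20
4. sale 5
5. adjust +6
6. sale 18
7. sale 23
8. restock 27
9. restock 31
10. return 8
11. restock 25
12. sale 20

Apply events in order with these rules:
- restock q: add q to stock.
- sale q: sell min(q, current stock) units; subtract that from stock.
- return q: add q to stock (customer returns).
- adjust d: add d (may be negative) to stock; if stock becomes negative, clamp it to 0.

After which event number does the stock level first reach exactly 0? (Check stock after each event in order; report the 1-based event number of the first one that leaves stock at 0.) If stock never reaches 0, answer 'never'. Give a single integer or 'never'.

Answer: 7

Derivation:
Processing events:
Start: stock = 5
  Event 1 (restock 37): 5 + 37 = 42
  Event 2 (return 5): 42 + 5 = 47
  Event 3 (sale 20): sell min(20,47)=20. stock: 47 - 20 = 27. total_sold = 20
  Event 4 (sale 5): sell min(5,27)=5. stock: 27 - 5 = 22. total_sold = 25
  Event 5 (adjust +6): 22 + 6 = 28
  Event 6 (sale 18): sell min(18,28)=18. stock: 28 - 18 = 10. total_sold = 43
  Event 7 (sale 23): sell min(23,10)=10. stock: 10 - 10 = 0. total_sold = 53
  Event 8 (restock 27): 0 + 27 = 27
  Event 9 (restock 31): 27 + 31 = 58
  Event 10 (return 8): 58 + 8 = 66
  Event 11 (restock 25): 66 + 25 = 91
  Event 12 (sale 20): sell min(20,91)=20. stock: 91 - 20 = 71. total_sold = 73
Final: stock = 71, total_sold = 73

First zero at event 7.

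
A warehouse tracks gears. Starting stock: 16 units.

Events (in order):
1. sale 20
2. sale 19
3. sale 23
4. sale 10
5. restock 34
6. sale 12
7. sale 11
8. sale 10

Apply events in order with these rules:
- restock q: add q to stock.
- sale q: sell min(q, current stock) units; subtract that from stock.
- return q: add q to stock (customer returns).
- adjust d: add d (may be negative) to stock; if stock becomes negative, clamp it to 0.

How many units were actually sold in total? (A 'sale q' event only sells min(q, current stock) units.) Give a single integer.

Processing events:
Start: stock = 16
  Event 1 (sale 20): sell min(20,16)=16. stock: 16 - 16 = 0. total_sold = 16
  Event 2 (sale 19): sell min(19,0)=0. stock: 0 - 0 = 0. total_sold = 16
  Event 3 (sale 23): sell min(23,0)=0. stock: 0 - 0 = 0. total_sold = 16
  Event 4 (sale 10): sell min(10,0)=0. stock: 0 - 0 = 0. total_sold = 16
  Event 5 (restock 34): 0 + 34 = 34
  Event 6 (sale 12): sell min(12,34)=12. stock: 34 - 12 = 22. total_sold = 28
  Event 7 (sale 11): sell min(11,22)=11. stock: 22 - 11 = 11. total_sold = 39
  Event 8 (sale 10): sell min(10,11)=10. stock: 11 - 10 = 1. total_sold = 49
Final: stock = 1, total_sold = 49

Answer: 49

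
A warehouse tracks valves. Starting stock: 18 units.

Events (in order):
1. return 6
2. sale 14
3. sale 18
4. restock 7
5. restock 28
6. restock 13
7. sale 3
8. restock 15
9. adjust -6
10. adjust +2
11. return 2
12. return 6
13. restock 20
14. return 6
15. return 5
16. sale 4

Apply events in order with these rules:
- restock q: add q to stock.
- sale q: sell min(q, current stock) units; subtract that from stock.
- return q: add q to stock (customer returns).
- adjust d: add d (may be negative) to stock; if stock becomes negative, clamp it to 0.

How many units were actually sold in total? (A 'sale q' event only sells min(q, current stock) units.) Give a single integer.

Answer: 31

Derivation:
Processing events:
Start: stock = 18
  Event 1 (return 6): 18 + 6 = 24
  Event 2 (sale 14): sell min(14,24)=14. stock: 24 - 14 = 10. total_sold = 14
  Event 3 (sale 18): sell min(18,10)=10. stock: 10 - 10 = 0. total_sold = 24
  Event 4 (restock 7): 0 + 7 = 7
  Event 5 (restock 28): 7 + 28 = 35
  Event 6 (restock 13): 35 + 13 = 48
  Event 7 (sale 3): sell min(3,48)=3. stock: 48 - 3 = 45. total_sold = 27
  Event 8 (restock 15): 45 + 15 = 60
  Event 9 (adjust -6): 60 + -6 = 54
  Event 10 (adjust +2): 54 + 2 = 56
  Event 11 (return 2): 56 + 2 = 58
  Event 12 (return 6): 58 + 6 = 64
  Event 13 (restock 20): 64 + 20 = 84
  Event 14 (return 6): 84 + 6 = 90
  Event 15 (return 5): 90 + 5 = 95
  Event 16 (sale 4): sell min(4,95)=4. stock: 95 - 4 = 91. total_sold = 31
Final: stock = 91, total_sold = 31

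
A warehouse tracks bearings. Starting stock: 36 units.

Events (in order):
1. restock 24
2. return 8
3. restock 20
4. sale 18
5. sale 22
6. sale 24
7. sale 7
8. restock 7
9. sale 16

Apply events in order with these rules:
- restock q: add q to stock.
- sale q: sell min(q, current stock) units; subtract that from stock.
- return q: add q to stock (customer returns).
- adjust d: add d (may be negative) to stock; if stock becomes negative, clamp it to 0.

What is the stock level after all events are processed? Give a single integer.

Processing events:
Start: stock = 36
  Event 1 (restock 24): 36 + 24 = 60
  Event 2 (return 8): 60 + 8 = 68
  Event 3 (restock 20): 68 + 20 = 88
  Event 4 (sale 18): sell min(18,88)=18. stock: 88 - 18 = 70. total_sold = 18
  Event 5 (sale 22): sell min(22,70)=22. stock: 70 - 22 = 48. total_sold = 40
  Event 6 (sale 24): sell min(24,48)=24. stock: 48 - 24 = 24. total_sold = 64
  Event 7 (sale 7): sell min(7,24)=7. stock: 24 - 7 = 17. total_sold = 71
  Event 8 (restock 7): 17 + 7 = 24
  Event 9 (sale 16): sell min(16,24)=16. stock: 24 - 16 = 8. total_sold = 87
Final: stock = 8, total_sold = 87

Answer: 8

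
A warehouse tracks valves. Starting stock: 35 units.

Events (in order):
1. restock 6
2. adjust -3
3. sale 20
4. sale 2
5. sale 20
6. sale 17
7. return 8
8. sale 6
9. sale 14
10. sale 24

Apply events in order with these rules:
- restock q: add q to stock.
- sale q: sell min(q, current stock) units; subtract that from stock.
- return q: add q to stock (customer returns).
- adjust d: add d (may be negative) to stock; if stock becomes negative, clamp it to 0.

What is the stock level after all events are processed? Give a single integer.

Answer: 0

Derivation:
Processing events:
Start: stock = 35
  Event 1 (restock 6): 35 + 6 = 41
  Event 2 (adjust -3): 41 + -3 = 38
  Event 3 (sale 20): sell min(20,38)=20. stock: 38 - 20 = 18. total_sold = 20
  Event 4 (sale 2): sell min(2,18)=2. stock: 18 - 2 = 16. total_sold = 22
  Event 5 (sale 20): sell min(20,16)=16. stock: 16 - 16 = 0. total_sold = 38
  Event 6 (sale 17): sell min(17,0)=0. stock: 0 - 0 = 0. total_sold = 38
  Event 7 (return 8): 0 + 8 = 8
  Event 8 (sale 6): sell min(6,8)=6. stock: 8 - 6 = 2. total_sold = 44
  Event 9 (sale 14): sell min(14,2)=2. stock: 2 - 2 = 0. total_sold = 46
  Event 10 (sale 24): sell min(24,0)=0. stock: 0 - 0 = 0. total_sold = 46
Final: stock = 0, total_sold = 46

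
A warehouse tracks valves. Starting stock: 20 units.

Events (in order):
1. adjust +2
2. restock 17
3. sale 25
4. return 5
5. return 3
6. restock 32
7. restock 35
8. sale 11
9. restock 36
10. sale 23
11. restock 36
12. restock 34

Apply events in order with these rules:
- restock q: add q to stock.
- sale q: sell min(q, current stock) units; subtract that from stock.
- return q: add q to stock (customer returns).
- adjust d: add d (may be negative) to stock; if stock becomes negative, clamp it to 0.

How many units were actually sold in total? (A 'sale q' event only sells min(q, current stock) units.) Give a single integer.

Answer: 59

Derivation:
Processing events:
Start: stock = 20
  Event 1 (adjust +2): 20 + 2 = 22
  Event 2 (restock 17): 22 + 17 = 39
  Event 3 (sale 25): sell min(25,39)=25. stock: 39 - 25 = 14. total_sold = 25
  Event 4 (return 5): 14 + 5 = 19
  Event 5 (return 3): 19 + 3 = 22
  Event 6 (restock 32): 22 + 32 = 54
  Event 7 (restock 35): 54 + 35 = 89
  Event 8 (sale 11): sell min(11,89)=11. stock: 89 - 11 = 78. total_sold = 36
  Event 9 (restock 36): 78 + 36 = 114
  Event 10 (sale 23): sell min(23,114)=23. stock: 114 - 23 = 91. total_sold = 59
  Event 11 (restock 36): 91 + 36 = 127
  Event 12 (restock 34): 127 + 34 = 161
Final: stock = 161, total_sold = 59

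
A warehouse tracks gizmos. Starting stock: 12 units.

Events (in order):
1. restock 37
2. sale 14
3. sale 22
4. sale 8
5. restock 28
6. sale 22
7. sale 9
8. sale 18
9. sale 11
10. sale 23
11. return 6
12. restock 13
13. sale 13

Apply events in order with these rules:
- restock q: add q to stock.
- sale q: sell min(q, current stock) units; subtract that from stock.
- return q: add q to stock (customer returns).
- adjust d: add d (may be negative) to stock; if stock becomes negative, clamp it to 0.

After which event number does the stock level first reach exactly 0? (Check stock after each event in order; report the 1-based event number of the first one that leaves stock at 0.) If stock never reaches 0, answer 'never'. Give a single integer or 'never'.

Processing events:
Start: stock = 12
  Event 1 (restock 37): 12 + 37 = 49
  Event 2 (sale 14): sell min(14,49)=14. stock: 49 - 14 = 35. total_sold = 14
  Event 3 (sale 22): sell min(22,35)=22. stock: 35 - 22 = 13. total_sold = 36
  Event 4 (sale 8): sell min(8,13)=8. stock: 13 - 8 = 5. total_sold = 44
  Event 5 (restock 28): 5 + 28 = 33
  Event 6 (sale 22): sell min(22,33)=22. stock: 33 - 22 = 11. total_sold = 66
  Event 7 (sale 9): sell min(9,11)=9. stock: 11 - 9 = 2. total_sold = 75
  Event 8 (sale 18): sell min(18,2)=2. stock: 2 - 2 = 0. total_sold = 77
  Event 9 (sale 11): sell min(11,0)=0. stock: 0 - 0 = 0. total_sold = 77
  Event 10 (sale 23): sell min(23,0)=0. stock: 0 - 0 = 0. total_sold = 77
  Event 11 (return 6): 0 + 6 = 6
  Event 12 (restock 13): 6 + 13 = 19
  Event 13 (sale 13): sell min(13,19)=13. stock: 19 - 13 = 6. total_sold = 90
Final: stock = 6, total_sold = 90

First zero at event 8.

Answer: 8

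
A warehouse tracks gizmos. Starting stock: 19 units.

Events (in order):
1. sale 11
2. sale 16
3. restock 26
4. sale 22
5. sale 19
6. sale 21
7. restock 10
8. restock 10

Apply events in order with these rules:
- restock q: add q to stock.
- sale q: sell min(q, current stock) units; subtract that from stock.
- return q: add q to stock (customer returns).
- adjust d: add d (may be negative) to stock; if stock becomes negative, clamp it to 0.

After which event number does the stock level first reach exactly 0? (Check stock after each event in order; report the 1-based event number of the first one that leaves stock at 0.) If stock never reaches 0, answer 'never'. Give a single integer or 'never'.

Answer: 2

Derivation:
Processing events:
Start: stock = 19
  Event 1 (sale 11): sell min(11,19)=11. stock: 19 - 11 = 8. total_sold = 11
  Event 2 (sale 16): sell min(16,8)=8. stock: 8 - 8 = 0. total_sold = 19
  Event 3 (restock 26): 0 + 26 = 26
  Event 4 (sale 22): sell min(22,26)=22. stock: 26 - 22 = 4. total_sold = 41
  Event 5 (sale 19): sell min(19,4)=4. stock: 4 - 4 = 0. total_sold = 45
  Event 6 (sale 21): sell min(21,0)=0. stock: 0 - 0 = 0. total_sold = 45
  Event 7 (restock 10): 0 + 10 = 10
  Event 8 (restock 10): 10 + 10 = 20
Final: stock = 20, total_sold = 45

First zero at event 2.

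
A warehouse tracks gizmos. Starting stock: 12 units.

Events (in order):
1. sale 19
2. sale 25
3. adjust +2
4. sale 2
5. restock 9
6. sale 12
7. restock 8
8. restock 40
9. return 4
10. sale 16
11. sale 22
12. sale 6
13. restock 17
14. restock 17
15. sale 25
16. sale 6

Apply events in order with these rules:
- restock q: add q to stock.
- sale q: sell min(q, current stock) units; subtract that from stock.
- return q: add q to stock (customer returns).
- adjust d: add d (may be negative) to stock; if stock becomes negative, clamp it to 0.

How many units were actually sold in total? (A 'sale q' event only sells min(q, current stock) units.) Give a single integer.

Answer: 98

Derivation:
Processing events:
Start: stock = 12
  Event 1 (sale 19): sell min(19,12)=12. stock: 12 - 12 = 0. total_sold = 12
  Event 2 (sale 25): sell min(25,0)=0. stock: 0 - 0 = 0. total_sold = 12
  Event 3 (adjust +2): 0 + 2 = 2
  Event 4 (sale 2): sell min(2,2)=2. stock: 2 - 2 = 0. total_sold = 14
  Event 5 (restock 9): 0 + 9 = 9
  Event 6 (sale 12): sell min(12,9)=9. stock: 9 - 9 = 0. total_sold = 23
  Event 7 (restock 8): 0 + 8 = 8
  Event 8 (restock 40): 8 + 40 = 48
  Event 9 (return 4): 48 + 4 = 52
  Event 10 (sale 16): sell min(16,52)=16. stock: 52 - 16 = 36. total_sold = 39
  Event 11 (sale 22): sell min(22,36)=22. stock: 36 - 22 = 14. total_sold = 61
  Event 12 (sale 6): sell min(6,14)=6. stock: 14 - 6 = 8. total_sold = 67
  Event 13 (restock 17): 8 + 17 = 25
  Event 14 (restock 17): 25 + 17 = 42
  Event 15 (sale 25): sell min(25,42)=25. stock: 42 - 25 = 17. total_sold = 92
  Event 16 (sale 6): sell min(6,17)=6. stock: 17 - 6 = 11. total_sold = 98
Final: stock = 11, total_sold = 98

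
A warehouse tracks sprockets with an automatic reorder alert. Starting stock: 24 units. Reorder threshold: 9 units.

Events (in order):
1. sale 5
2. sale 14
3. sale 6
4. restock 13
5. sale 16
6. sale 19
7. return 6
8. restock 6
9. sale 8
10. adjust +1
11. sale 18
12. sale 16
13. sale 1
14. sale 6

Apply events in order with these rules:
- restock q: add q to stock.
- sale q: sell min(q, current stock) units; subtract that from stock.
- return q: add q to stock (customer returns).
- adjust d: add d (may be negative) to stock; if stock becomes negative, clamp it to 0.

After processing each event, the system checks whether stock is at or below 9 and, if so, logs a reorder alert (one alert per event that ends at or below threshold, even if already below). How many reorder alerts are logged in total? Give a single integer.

Processing events:
Start: stock = 24
  Event 1 (sale 5): sell min(5,24)=5. stock: 24 - 5 = 19. total_sold = 5
  Event 2 (sale 14): sell min(14,19)=14. stock: 19 - 14 = 5. total_sold = 19
  Event 3 (sale 6): sell min(6,5)=5. stock: 5 - 5 = 0. total_sold = 24
  Event 4 (restock 13): 0 + 13 = 13
  Event 5 (sale 16): sell min(16,13)=13. stock: 13 - 13 = 0. total_sold = 37
  Event 6 (sale 19): sell min(19,0)=0. stock: 0 - 0 = 0. total_sold = 37
  Event 7 (return 6): 0 + 6 = 6
  Event 8 (restock 6): 6 + 6 = 12
  Event 9 (sale 8): sell min(8,12)=8. stock: 12 - 8 = 4. total_sold = 45
  Event 10 (adjust +1): 4 + 1 = 5
  Event 11 (sale 18): sell min(18,5)=5. stock: 5 - 5 = 0. total_sold = 50
  Event 12 (sale 16): sell min(16,0)=0. stock: 0 - 0 = 0. total_sold = 50
  Event 13 (sale 1): sell min(1,0)=0. stock: 0 - 0 = 0. total_sold = 50
  Event 14 (sale 6): sell min(6,0)=0. stock: 0 - 0 = 0. total_sold = 50
Final: stock = 0, total_sold = 50

Checking against threshold 9:
  After event 1: stock=19 > 9
  After event 2: stock=5 <= 9 -> ALERT
  After event 3: stock=0 <= 9 -> ALERT
  After event 4: stock=13 > 9
  After event 5: stock=0 <= 9 -> ALERT
  After event 6: stock=0 <= 9 -> ALERT
  After event 7: stock=6 <= 9 -> ALERT
  After event 8: stock=12 > 9
  After event 9: stock=4 <= 9 -> ALERT
  After event 10: stock=5 <= 9 -> ALERT
  After event 11: stock=0 <= 9 -> ALERT
  After event 12: stock=0 <= 9 -> ALERT
  After event 13: stock=0 <= 9 -> ALERT
  After event 14: stock=0 <= 9 -> ALERT
Alert events: [2, 3, 5, 6, 7, 9, 10, 11, 12, 13, 14]. Count = 11

Answer: 11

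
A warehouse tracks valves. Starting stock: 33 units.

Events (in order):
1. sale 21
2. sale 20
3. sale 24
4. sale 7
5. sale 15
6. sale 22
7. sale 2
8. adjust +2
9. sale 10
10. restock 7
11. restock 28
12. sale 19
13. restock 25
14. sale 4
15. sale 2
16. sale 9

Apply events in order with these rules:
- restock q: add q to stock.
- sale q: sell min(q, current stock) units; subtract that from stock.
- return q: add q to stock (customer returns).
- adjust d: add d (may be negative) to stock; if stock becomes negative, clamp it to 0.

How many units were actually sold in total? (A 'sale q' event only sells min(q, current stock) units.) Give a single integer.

Answer: 69

Derivation:
Processing events:
Start: stock = 33
  Event 1 (sale 21): sell min(21,33)=21. stock: 33 - 21 = 12. total_sold = 21
  Event 2 (sale 20): sell min(20,12)=12. stock: 12 - 12 = 0. total_sold = 33
  Event 3 (sale 24): sell min(24,0)=0. stock: 0 - 0 = 0. total_sold = 33
  Event 4 (sale 7): sell min(7,0)=0. stock: 0 - 0 = 0. total_sold = 33
  Event 5 (sale 15): sell min(15,0)=0. stock: 0 - 0 = 0. total_sold = 33
  Event 6 (sale 22): sell min(22,0)=0. stock: 0 - 0 = 0. total_sold = 33
  Event 7 (sale 2): sell min(2,0)=0. stock: 0 - 0 = 0. total_sold = 33
  Event 8 (adjust +2): 0 + 2 = 2
  Event 9 (sale 10): sell min(10,2)=2. stock: 2 - 2 = 0. total_sold = 35
  Event 10 (restock 7): 0 + 7 = 7
  Event 11 (restock 28): 7 + 28 = 35
  Event 12 (sale 19): sell min(19,35)=19. stock: 35 - 19 = 16. total_sold = 54
  Event 13 (restock 25): 16 + 25 = 41
  Event 14 (sale 4): sell min(4,41)=4. stock: 41 - 4 = 37. total_sold = 58
  Event 15 (sale 2): sell min(2,37)=2. stock: 37 - 2 = 35. total_sold = 60
  Event 16 (sale 9): sell min(9,35)=9. stock: 35 - 9 = 26. total_sold = 69
Final: stock = 26, total_sold = 69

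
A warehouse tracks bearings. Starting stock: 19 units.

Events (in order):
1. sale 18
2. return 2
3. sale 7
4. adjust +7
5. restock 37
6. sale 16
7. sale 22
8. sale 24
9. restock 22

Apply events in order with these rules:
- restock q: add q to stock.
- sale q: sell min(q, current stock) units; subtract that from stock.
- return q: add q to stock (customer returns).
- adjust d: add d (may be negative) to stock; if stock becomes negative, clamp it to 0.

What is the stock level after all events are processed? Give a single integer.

Processing events:
Start: stock = 19
  Event 1 (sale 18): sell min(18,19)=18. stock: 19 - 18 = 1. total_sold = 18
  Event 2 (return 2): 1 + 2 = 3
  Event 3 (sale 7): sell min(7,3)=3. stock: 3 - 3 = 0. total_sold = 21
  Event 4 (adjust +7): 0 + 7 = 7
  Event 5 (restock 37): 7 + 37 = 44
  Event 6 (sale 16): sell min(16,44)=16. stock: 44 - 16 = 28. total_sold = 37
  Event 7 (sale 22): sell min(22,28)=22. stock: 28 - 22 = 6. total_sold = 59
  Event 8 (sale 24): sell min(24,6)=6. stock: 6 - 6 = 0. total_sold = 65
  Event 9 (restock 22): 0 + 22 = 22
Final: stock = 22, total_sold = 65

Answer: 22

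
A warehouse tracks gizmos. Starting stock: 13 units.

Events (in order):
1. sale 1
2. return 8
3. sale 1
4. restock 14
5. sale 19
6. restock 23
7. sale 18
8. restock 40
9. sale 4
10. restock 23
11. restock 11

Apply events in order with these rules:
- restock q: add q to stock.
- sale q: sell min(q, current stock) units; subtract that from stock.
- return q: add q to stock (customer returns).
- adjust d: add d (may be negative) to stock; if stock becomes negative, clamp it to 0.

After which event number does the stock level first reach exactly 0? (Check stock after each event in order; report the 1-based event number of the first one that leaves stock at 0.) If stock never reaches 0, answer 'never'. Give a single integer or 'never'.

Processing events:
Start: stock = 13
  Event 1 (sale 1): sell min(1,13)=1. stock: 13 - 1 = 12. total_sold = 1
  Event 2 (return 8): 12 + 8 = 20
  Event 3 (sale 1): sell min(1,20)=1. stock: 20 - 1 = 19. total_sold = 2
  Event 4 (restock 14): 19 + 14 = 33
  Event 5 (sale 19): sell min(19,33)=19. stock: 33 - 19 = 14. total_sold = 21
  Event 6 (restock 23): 14 + 23 = 37
  Event 7 (sale 18): sell min(18,37)=18. stock: 37 - 18 = 19. total_sold = 39
  Event 8 (restock 40): 19 + 40 = 59
  Event 9 (sale 4): sell min(4,59)=4. stock: 59 - 4 = 55. total_sold = 43
  Event 10 (restock 23): 55 + 23 = 78
  Event 11 (restock 11): 78 + 11 = 89
Final: stock = 89, total_sold = 43

Stock never reaches 0.

Answer: never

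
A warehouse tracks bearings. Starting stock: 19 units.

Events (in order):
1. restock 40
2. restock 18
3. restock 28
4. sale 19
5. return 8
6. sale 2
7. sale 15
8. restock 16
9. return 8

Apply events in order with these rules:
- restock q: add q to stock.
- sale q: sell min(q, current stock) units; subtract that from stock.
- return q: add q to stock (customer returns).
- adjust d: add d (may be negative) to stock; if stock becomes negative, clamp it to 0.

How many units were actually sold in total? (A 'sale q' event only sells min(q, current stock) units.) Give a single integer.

Processing events:
Start: stock = 19
  Event 1 (restock 40): 19 + 40 = 59
  Event 2 (restock 18): 59 + 18 = 77
  Event 3 (restock 28): 77 + 28 = 105
  Event 4 (sale 19): sell min(19,105)=19. stock: 105 - 19 = 86. total_sold = 19
  Event 5 (return 8): 86 + 8 = 94
  Event 6 (sale 2): sell min(2,94)=2. stock: 94 - 2 = 92. total_sold = 21
  Event 7 (sale 15): sell min(15,92)=15. stock: 92 - 15 = 77. total_sold = 36
  Event 8 (restock 16): 77 + 16 = 93
  Event 9 (return 8): 93 + 8 = 101
Final: stock = 101, total_sold = 36

Answer: 36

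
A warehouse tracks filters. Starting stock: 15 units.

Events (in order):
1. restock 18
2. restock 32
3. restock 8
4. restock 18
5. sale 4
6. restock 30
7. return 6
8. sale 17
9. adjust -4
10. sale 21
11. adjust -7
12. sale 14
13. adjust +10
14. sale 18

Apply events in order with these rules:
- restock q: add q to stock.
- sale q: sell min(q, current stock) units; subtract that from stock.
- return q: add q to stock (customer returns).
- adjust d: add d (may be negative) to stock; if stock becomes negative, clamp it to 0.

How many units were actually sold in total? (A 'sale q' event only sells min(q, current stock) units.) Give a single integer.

Answer: 74

Derivation:
Processing events:
Start: stock = 15
  Event 1 (restock 18): 15 + 18 = 33
  Event 2 (restock 32): 33 + 32 = 65
  Event 3 (restock 8): 65 + 8 = 73
  Event 4 (restock 18): 73 + 18 = 91
  Event 5 (sale 4): sell min(4,91)=4. stock: 91 - 4 = 87. total_sold = 4
  Event 6 (restock 30): 87 + 30 = 117
  Event 7 (return 6): 117 + 6 = 123
  Event 8 (sale 17): sell min(17,123)=17. stock: 123 - 17 = 106. total_sold = 21
  Event 9 (adjust -4): 106 + -4 = 102
  Event 10 (sale 21): sell min(21,102)=21. stock: 102 - 21 = 81. total_sold = 42
  Event 11 (adjust -7): 81 + -7 = 74
  Event 12 (sale 14): sell min(14,74)=14. stock: 74 - 14 = 60. total_sold = 56
  Event 13 (adjust +10): 60 + 10 = 70
  Event 14 (sale 18): sell min(18,70)=18. stock: 70 - 18 = 52. total_sold = 74
Final: stock = 52, total_sold = 74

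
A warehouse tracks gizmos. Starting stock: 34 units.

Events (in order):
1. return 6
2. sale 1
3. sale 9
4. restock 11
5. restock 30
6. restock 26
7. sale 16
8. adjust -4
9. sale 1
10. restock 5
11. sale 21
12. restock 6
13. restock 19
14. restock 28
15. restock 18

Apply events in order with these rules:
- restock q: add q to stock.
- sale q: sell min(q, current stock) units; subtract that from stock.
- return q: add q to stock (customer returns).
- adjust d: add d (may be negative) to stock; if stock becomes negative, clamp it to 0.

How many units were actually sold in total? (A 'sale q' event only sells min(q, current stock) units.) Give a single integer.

Answer: 48

Derivation:
Processing events:
Start: stock = 34
  Event 1 (return 6): 34 + 6 = 40
  Event 2 (sale 1): sell min(1,40)=1. stock: 40 - 1 = 39. total_sold = 1
  Event 3 (sale 9): sell min(9,39)=9. stock: 39 - 9 = 30. total_sold = 10
  Event 4 (restock 11): 30 + 11 = 41
  Event 5 (restock 30): 41 + 30 = 71
  Event 6 (restock 26): 71 + 26 = 97
  Event 7 (sale 16): sell min(16,97)=16. stock: 97 - 16 = 81. total_sold = 26
  Event 8 (adjust -4): 81 + -4 = 77
  Event 9 (sale 1): sell min(1,77)=1. stock: 77 - 1 = 76. total_sold = 27
  Event 10 (restock 5): 76 + 5 = 81
  Event 11 (sale 21): sell min(21,81)=21. stock: 81 - 21 = 60. total_sold = 48
  Event 12 (restock 6): 60 + 6 = 66
  Event 13 (restock 19): 66 + 19 = 85
  Event 14 (restock 28): 85 + 28 = 113
  Event 15 (restock 18): 113 + 18 = 131
Final: stock = 131, total_sold = 48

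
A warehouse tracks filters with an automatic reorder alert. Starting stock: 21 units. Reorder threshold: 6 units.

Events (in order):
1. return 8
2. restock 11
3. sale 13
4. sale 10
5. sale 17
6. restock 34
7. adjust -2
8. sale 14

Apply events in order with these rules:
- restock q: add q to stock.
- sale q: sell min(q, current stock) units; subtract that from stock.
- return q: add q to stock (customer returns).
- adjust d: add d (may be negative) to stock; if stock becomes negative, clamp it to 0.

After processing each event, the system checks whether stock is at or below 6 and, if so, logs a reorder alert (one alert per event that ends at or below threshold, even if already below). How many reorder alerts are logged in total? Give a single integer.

Answer: 1

Derivation:
Processing events:
Start: stock = 21
  Event 1 (return 8): 21 + 8 = 29
  Event 2 (restock 11): 29 + 11 = 40
  Event 3 (sale 13): sell min(13,40)=13. stock: 40 - 13 = 27. total_sold = 13
  Event 4 (sale 10): sell min(10,27)=10. stock: 27 - 10 = 17. total_sold = 23
  Event 5 (sale 17): sell min(17,17)=17. stock: 17 - 17 = 0. total_sold = 40
  Event 6 (restock 34): 0 + 34 = 34
  Event 7 (adjust -2): 34 + -2 = 32
  Event 8 (sale 14): sell min(14,32)=14. stock: 32 - 14 = 18. total_sold = 54
Final: stock = 18, total_sold = 54

Checking against threshold 6:
  After event 1: stock=29 > 6
  After event 2: stock=40 > 6
  After event 3: stock=27 > 6
  After event 4: stock=17 > 6
  After event 5: stock=0 <= 6 -> ALERT
  After event 6: stock=34 > 6
  After event 7: stock=32 > 6
  After event 8: stock=18 > 6
Alert events: [5]. Count = 1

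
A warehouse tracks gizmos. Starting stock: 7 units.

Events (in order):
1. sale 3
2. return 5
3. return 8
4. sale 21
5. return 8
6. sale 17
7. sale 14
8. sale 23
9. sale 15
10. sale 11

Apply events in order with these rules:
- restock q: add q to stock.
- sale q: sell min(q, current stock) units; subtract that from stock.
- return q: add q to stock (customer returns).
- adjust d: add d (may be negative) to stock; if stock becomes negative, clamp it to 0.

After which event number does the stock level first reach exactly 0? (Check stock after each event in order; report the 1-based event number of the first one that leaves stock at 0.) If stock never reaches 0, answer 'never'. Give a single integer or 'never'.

Processing events:
Start: stock = 7
  Event 1 (sale 3): sell min(3,7)=3. stock: 7 - 3 = 4. total_sold = 3
  Event 2 (return 5): 4 + 5 = 9
  Event 3 (return 8): 9 + 8 = 17
  Event 4 (sale 21): sell min(21,17)=17. stock: 17 - 17 = 0. total_sold = 20
  Event 5 (return 8): 0 + 8 = 8
  Event 6 (sale 17): sell min(17,8)=8. stock: 8 - 8 = 0. total_sold = 28
  Event 7 (sale 14): sell min(14,0)=0. stock: 0 - 0 = 0. total_sold = 28
  Event 8 (sale 23): sell min(23,0)=0. stock: 0 - 0 = 0. total_sold = 28
  Event 9 (sale 15): sell min(15,0)=0. stock: 0 - 0 = 0. total_sold = 28
  Event 10 (sale 11): sell min(11,0)=0. stock: 0 - 0 = 0. total_sold = 28
Final: stock = 0, total_sold = 28

First zero at event 4.

Answer: 4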